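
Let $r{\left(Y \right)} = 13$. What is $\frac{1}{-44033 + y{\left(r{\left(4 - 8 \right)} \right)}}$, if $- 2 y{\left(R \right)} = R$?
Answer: $- \frac{2}{88079} \approx -2.2707 \cdot 10^{-5}$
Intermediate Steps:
$y{\left(R \right)} = - \frac{R}{2}$
$\frac{1}{-44033 + y{\left(r{\left(4 - 8 \right)} \right)}} = \frac{1}{-44033 - \frac{13}{2}} = \frac{1}{- \frac{88079}{2}} = - \frac{2}{88079}$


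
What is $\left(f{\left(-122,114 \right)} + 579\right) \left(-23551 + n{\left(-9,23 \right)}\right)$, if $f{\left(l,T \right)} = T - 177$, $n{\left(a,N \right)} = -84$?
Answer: $-12195660$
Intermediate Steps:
$f{\left(l,T \right)} = -177 + T$
$\left(f{\left(-122,114 \right)} + 579\right) \left(-23551 + n{\left(-9,23 \right)}\right) = \left(\left(-177 + 114\right) + 579\right) \left(-23551 - 84\right) = \left(-63 + 579\right) \left(-23635\right) = 516 \left(-23635\right) = -12195660$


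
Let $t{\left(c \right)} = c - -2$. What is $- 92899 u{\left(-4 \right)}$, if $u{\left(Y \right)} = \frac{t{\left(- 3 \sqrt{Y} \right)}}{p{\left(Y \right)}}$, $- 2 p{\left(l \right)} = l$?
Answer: $-92899 + 278697 i \approx -92899.0 + 2.787 \cdot 10^{5} i$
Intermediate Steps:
$p{\left(l \right)} = - \frac{l}{2}$
$t{\left(c \right)} = 2 + c$ ($t{\left(c \right)} = c + 2 = 2 + c$)
$u{\left(Y \right)} = - \frac{2 \left(2 - 3 \sqrt{Y}\right)}{Y}$ ($u{\left(Y \right)} = \frac{2 - 3 \sqrt{Y}}{\left(- \frac{1}{2}\right) Y} = \left(2 - 3 \sqrt{Y}\right) \left(- \frac{2}{Y}\right) = - \frac{2 \left(2 - 3 \sqrt{Y}\right)}{Y}$)
$- 92899 u{\left(-4 \right)} = - 92899 \frac{2 \left(-2 + 3 \sqrt{-4}\right)}{-4} = - 92899 \cdot 2 \left(- \frac{1}{4}\right) \left(-2 + 3 \cdot 2 i\right) = - 92899 \cdot 2 \left(- \frac{1}{4}\right) \left(-2 + 6 i\right) = - 92899 \left(1 - 3 i\right) = -92899 + 278697 i$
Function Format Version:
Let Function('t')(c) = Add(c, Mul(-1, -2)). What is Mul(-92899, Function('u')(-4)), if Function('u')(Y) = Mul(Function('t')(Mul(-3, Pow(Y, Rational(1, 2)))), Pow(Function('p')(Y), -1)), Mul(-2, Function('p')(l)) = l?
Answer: Add(-92899, Mul(278697, I)) ≈ Add(-92899., Mul(2.7870e+5, I))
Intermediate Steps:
Function('p')(l) = Mul(Rational(-1, 2), l)
Function('t')(c) = Add(2, c) (Function('t')(c) = Add(c, 2) = Add(2, c))
Function('u')(Y) = Mul(-2, Pow(Y, -1), Add(2, Mul(-3, Pow(Y, Rational(1, 2))))) (Function('u')(Y) = Mul(Add(2, Mul(-3, Pow(Y, Rational(1, 2)))), Pow(Mul(Rational(-1, 2), Y), -1)) = Mul(Add(2, Mul(-3, Pow(Y, Rational(1, 2)))), Mul(-2, Pow(Y, -1))) = Mul(-2, Pow(Y, -1), Add(2, Mul(-3, Pow(Y, Rational(1, 2))))))
Mul(-92899, Function('u')(-4)) = Mul(-92899, Mul(2, Pow(-4, -1), Add(-2, Mul(3, Pow(-4, Rational(1, 2)))))) = Mul(-92899, Mul(2, Rational(-1, 4), Add(-2, Mul(3, Mul(2, I))))) = Mul(-92899, Mul(2, Rational(-1, 4), Add(-2, Mul(6, I)))) = Mul(-92899, Add(1, Mul(-3, I))) = Add(-92899, Mul(278697, I))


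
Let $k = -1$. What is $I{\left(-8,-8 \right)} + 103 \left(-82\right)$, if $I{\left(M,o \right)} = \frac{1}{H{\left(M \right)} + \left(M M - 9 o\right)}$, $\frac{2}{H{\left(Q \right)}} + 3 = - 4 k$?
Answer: $- \frac{1165547}{138} \approx -8446.0$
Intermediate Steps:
$H{\left(Q \right)} = 2$ ($H{\left(Q \right)} = \frac{2}{-3 - -4} = \frac{2}{-3 + 4} = \frac{2}{1} = 2 \cdot 1 = 2$)
$I{\left(M,o \right)} = \frac{1}{2 + M^{2} - 9 o}$ ($I{\left(M,o \right)} = \frac{1}{2 + \left(M M - 9 o\right)} = \frac{1}{2 + \left(M^{2} - 9 o\right)} = \frac{1}{2 + M^{2} - 9 o}$)
$I{\left(-8,-8 \right)} + 103 \left(-82\right) = \frac{1}{2 + \left(-8\right)^{2} - -72} + 103 \left(-82\right) = \frac{1}{2 + 64 + 72} - 8446 = \frac{1}{138} - 8446 = - \frac{1165547}{138}$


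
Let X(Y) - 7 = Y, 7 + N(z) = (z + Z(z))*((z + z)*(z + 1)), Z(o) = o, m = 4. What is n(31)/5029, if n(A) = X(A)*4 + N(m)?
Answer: 465/5029 ≈ 0.092464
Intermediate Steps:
N(z) = -7 + 4*z²*(1 + z) (N(z) = -7 + (z + z)*((z + z)*(z + 1)) = -7 + (2*z)*((2*z)*(1 + z)) = -7 + (2*z)*(2*z*(1 + z)) = -7 + 4*z²*(1 + z))
X(Y) = 7 + Y
n(A) = 341 + 4*A (n(A) = (7 + A)*4 + (-7 + 4*4² + 4*4³) = (28 + 4*A) + (-7 + 4*16 + 4*64) = (28 + 4*A) + (-7 + 64 + 256) = (28 + 4*A) + 313 = 341 + 4*A)
n(31)/5029 = (341 + 4*31)/5029 = (341 + 124)*(1/5029) = 465*(1/5029) = 465/5029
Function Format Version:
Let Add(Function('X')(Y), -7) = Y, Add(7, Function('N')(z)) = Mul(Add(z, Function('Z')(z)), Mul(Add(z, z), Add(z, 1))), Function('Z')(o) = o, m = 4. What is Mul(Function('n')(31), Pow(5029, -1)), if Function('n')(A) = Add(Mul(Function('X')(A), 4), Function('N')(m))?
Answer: Rational(465, 5029) ≈ 0.092464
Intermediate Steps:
Function('N')(z) = Add(-7, Mul(4, Pow(z, 2), Add(1, z))) (Function('N')(z) = Add(-7, Mul(Add(z, z), Mul(Add(z, z), Add(z, 1)))) = Add(-7, Mul(Mul(2, z), Mul(Mul(2, z), Add(1, z)))) = Add(-7, Mul(Mul(2, z), Mul(2, z, Add(1, z)))) = Add(-7, Mul(4, Pow(z, 2), Add(1, z))))
Function('X')(Y) = Add(7, Y)
Function('n')(A) = Add(341, Mul(4, A)) (Function('n')(A) = Add(Mul(Add(7, A), 4), Add(-7, Mul(4, Pow(4, 2)), Mul(4, Pow(4, 3)))) = Add(Add(28, Mul(4, A)), Add(-7, Mul(4, 16), Mul(4, 64))) = Add(Add(28, Mul(4, A)), Add(-7, 64, 256)) = Add(Add(28, Mul(4, A)), 313) = Add(341, Mul(4, A)))
Mul(Function('n')(31), Pow(5029, -1)) = Mul(Add(341, Mul(4, 31)), Pow(5029, -1)) = Mul(Add(341, 124), Rational(1, 5029)) = Mul(465, Rational(1, 5029)) = Rational(465, 5029)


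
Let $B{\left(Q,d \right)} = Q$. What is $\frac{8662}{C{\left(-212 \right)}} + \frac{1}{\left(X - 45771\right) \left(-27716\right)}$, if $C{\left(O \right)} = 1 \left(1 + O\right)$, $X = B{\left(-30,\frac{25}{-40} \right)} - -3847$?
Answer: $- \frac{10072148168157}{245350180504} \approx -41.052$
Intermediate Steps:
$X = 3817$ ($X = -30 - -3847 = -30 + 3847 = 3817$)
$C{\left(O \right)} = 1 + O$
$\frac{8662}{C{\left(-212 \right)}} + \frac{1}{\left(X - 45771\right) \left(-27716\right)} = \frac{8662}{1 - 212} + \frac{1}{\left(3817 - 45771\right) \left(-27716\right)} = \frac{8662}{-211} + \frac{1}{-41954} \left(- \frac{1}{27716}\right) = 8662 \left(- \frac{1}{211}\right) - - \frac{1}{1162797064} = - \frac{8662}{211} + \frac{1}{1162797064} = - \frac{10072148168157}{245350180504}$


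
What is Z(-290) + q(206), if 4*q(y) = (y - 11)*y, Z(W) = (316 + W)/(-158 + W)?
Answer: 2249507/224 ≈ 10042.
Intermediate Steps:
Z(W) = (316 + W)/(-158 + W)
q(y) = y*(-11 + y)/4 (q(y) = ((y - 11)*y)/4 = ((-11 + y)*y)/4 = (y*(-11 + y))/4 = y*(-11 + y)/4)
Z(-290) + q(206) = (316 - 290)/(-158 - 290) + (1/4)*206*(-11 + 206) = 26/(-448) + (1/4)*206*195 = -1/448*26 + 20085/2 = -13/224 + 20085/2 = 2249507/224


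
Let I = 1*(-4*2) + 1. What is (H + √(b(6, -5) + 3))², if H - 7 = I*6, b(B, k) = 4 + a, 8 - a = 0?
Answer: (35 - √15)² ≈ 968.89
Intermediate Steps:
a = 8 (a = 8 - 1*0 = 8 + 0 = 8)
I = -7 (I = 1*(-8) + 1 = -8 + 1 = -7)
b(B, k) = 12 (b(B, k) = 4 + 8 = 12)
H = -35 (H = 7 - 7*6 = 7 - 42 = -35)
(H + √(b(6, -5) + 3))² = (-35 + √(12 + 3))² = (-35 + √15)²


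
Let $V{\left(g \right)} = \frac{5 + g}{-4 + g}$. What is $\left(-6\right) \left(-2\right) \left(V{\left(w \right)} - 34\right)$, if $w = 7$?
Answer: $-360$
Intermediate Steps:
$V{\left(g \right)} = \frac{5 + g}{-4 + g}$
$\left(-6\right) \left(-2\right) \left(V{\left(w \right)} - 34\right) = \left(-6\right) \left(-2\right) \left(\frac{5 + 7}{-4 + 7} - 34\right) = 12 \left(\frac{1}{3} \cdot 12 - 34\right) = 12 \left(4 - 34\right) = 12 \left(-30\right) = -360$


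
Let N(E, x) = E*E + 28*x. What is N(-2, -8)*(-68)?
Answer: 14960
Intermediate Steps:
N(E, x) = E**2 + 28*x
N(-2, -8)*(-68) = ((-2)**2 + 28*(-8))*(-68) = (4 - 224)*(-68) = -220*(-68) = 14960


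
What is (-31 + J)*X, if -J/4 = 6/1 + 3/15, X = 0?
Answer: 0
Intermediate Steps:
J = -124/5 (J = -4*(6/1 + 3/15) = -4*(6*1 + 3*(1/15)) = -4*(6 + 1/5) = -4*31/5 = -124/5 ≈ -24.800)
(-31 + J)*X = (-31 - 124/5)*0 = -279/5*0 = 0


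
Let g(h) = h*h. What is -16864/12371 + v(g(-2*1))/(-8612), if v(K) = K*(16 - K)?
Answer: -36456644/26634763 ≈ -1.3688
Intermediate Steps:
g(h) = h**2
-16864/12371 + v(g(-2*1))/(-8612) = -16864/12371 + ((-2*1)**2*(16 - (-2*1)**2))/(-8612) = -16864*1/12371 + ((-2)**2*(16 - 1*(-2)**2))*(-1/8612) = -16864/12371 + (4*(16 - 1*4))*(-1/8612) = -16864/12371 + (4*(16 - 4))*(-1/8612) = -16864/12371 + (4*12)*(-1/8612) = -16864/12371 + 48*(-1/8612) = -16864/12371 - 12/2153 = -36456644/26634763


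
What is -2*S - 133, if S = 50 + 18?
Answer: -269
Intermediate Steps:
S = 68
-2*S - 133 = -2*68 - 133 = -136 - 133 = -269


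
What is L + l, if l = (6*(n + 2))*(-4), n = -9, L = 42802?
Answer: 42970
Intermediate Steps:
l = 168 (l = (6*(-9 + 2))*(-4) = (6*(-7))*(-4) = -42*(-4) = 168)
L + l = 42802 + 168 = 42970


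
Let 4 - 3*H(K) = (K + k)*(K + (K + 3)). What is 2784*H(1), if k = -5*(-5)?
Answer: -116928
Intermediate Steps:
k = 25
H(K) = 4/3 - (3 + 2*K)*(25 + K)/3 (H(K) = 4/3 - (K + 25)*(K + (K + 3))/3 = 4/3 - (25 + K)*(K + (3 + K))/3 = 4/3 - (25 + K)*(3 + 2*K)/3 = 4/3 - (3 + 2*K)*(25 + K)/3)
2784*H(1) = 2784*(-71/3 - 53/3*1 - 2/3*1**2) = 2784*(-71/3 - 53/3 - 2/3*1) = 2784*(-71/3 - 53/3 - 2/3) = 2784*(-42) = -116928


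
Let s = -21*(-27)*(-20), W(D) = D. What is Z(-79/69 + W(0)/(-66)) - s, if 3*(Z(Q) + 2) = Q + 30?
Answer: 2348957/207 ≈ 11348.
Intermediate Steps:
Z(Q) = 8 + Q/3 (Z(Q) = -2 + (Q + 30)/3 = -2 + (30 + Q)/3 = -2 + (10 + Q/3) = 8 + Q/3)
s = -11340 (s = 567*(-20) = -11340)
Z(-79/69 + W(0)/(-66)) - s = (8 + (-79/69 + 0/(-66))/3) - 1*(-11340) = (8 + (-79*1/69 + 0*(-1/66))/3) + 11340 = (8 + (-79/69 + 0)/3) + 11340 = (8 + (⅓)*(-79/69)) + 11340 = (8 - 79/207) + 11340 = 1577/207 + 11340 = 2348957/207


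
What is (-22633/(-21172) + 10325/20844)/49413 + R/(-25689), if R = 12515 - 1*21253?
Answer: 3970044679288565/11670518008195137 ≈ 0.34018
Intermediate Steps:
R = -8738 (R = 12515 - 21253 = -8738)
(-22633/(-21172) + 10325/20844)/49413 + R/(-25689) = (-22633/(-21172) + 10325/20844)/49413 - 8738/(-25689) = (-22633*(-1/21172) + 10325*(1/20844))*(1/49413) - 8738*(-1/25689) = (22633/21172 + 10325/20844)*(1/49413) + 8738/25689 = (43147697/27581823)*(1/49413) + 8738/25689 = 43147697/1362900619899 + 8738/25689 = 3970044679288565/11670518008195137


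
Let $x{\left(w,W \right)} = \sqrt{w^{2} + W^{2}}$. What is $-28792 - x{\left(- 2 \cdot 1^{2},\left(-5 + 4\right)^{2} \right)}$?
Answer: $-28792 - \sqrt{5} \approx -28794.0$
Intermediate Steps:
$x{\left(w,W \right)} = \sqrt{W^{2} + w^{2}}$
$-28792 - x{\left(- 2 \cdot 1^{2},\left(-5 + 4\right)^{2} \right)} = -28792 - \sqrt{\left(\left(-5 + 4\right)^{2}\right)^{2} + \left(- 2 \cdot 1^{2}\right)^{2}} = -28792 - \sqrt{\left(\left(-1\right)^{2}\right)^{2} + \left(\left(-2\right) 1\right)^{2}} = -28792 - \sqrt{1^{2} + \left(-2\right)^{2}} = -28792 - \sqrt{1 + 4} = -28792 - \sqrt{5}$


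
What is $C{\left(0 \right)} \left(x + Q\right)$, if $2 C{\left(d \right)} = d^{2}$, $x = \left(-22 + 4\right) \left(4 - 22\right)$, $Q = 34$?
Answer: $0$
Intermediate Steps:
$x = 324$ ($x = \left(-18\right) \left(-18\right) = 324$)
$C{\left(d \right)} = \frac{d^{2}}{2}$
$C{\left(0 \right)} \left(x + Q\right) = \frac{0^{2}}{2} \left(324 + 34\right) = \frac{1}{2} \cdot 0 \cdot 358 = 0 \cdot 358 = 0$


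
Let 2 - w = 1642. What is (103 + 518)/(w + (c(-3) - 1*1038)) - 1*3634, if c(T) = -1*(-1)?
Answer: -9728839/2677 ≈ -3634.2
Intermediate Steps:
w = -1640 (w = 2 - 1*1642 = 2 - 1642 = -1640)
c(T) = 1
(103 + 518)/(w + (c(-3) - 1*1038)) - 1*3634 = (103 + 518)/(-1640 + (1 - 1*1038)) - 1*3634 = 621/(-1640 + (1 - 1038)) - 3634 = 621/(-1640 - 1037) - 3634 = 621/(-2677) - 3634 = 621*(-1/2677) - 3634 = -621/2677 - 3634 = -9728839/2677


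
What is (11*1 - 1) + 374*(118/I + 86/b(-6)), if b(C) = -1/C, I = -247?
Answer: 47625386/247 ≈ 1.9282e+5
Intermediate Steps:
(11*1 - 1) + 374*(118/I + 86/b(-6)) = (11*1 - 1) + 374*(118/(-247) + 86/((-1/(-6)))) = (11 - 1) + 374*(118*(-1/247) + 86/((-1*(-1/6)))) = 10 + 374*(-118/247 + 86/(1/6)) = 10 + 374*(-118/247 + 86*6) = 10 + 374*(-118/247 + 516) = 10 + 374*(127334/247) = 10 + 47622916/247 = 47625386/247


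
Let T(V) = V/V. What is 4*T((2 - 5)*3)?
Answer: 4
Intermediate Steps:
T(V) = 1
4*T((2 - 5)*3) = 4*1 = 4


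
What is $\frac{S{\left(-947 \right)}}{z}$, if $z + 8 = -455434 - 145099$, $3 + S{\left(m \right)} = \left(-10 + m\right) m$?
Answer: $- \frac{906276}{600541} \approx -1.5091$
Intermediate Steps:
$S{\left(m \right)} = -3 + m \left(-10 + m\right)$ ($S{\left(m \right)} = -3 + \left(-10 + m\right) m = -3 + m \left(-10 + m\right)$)
$z = -600541$ ($z = -8 - 600533 = -600541$)
$\frac{S{\left(-947 \right)}}{z} = \frac{-3 + \left(-947\right)^{2} - -9470}{-600541} = \left(-3 + 896809 + 9470\right) \left(- \frac{1}{600541}\right) = 906276 \left(- \frac{1}{600541}\right) = - \frac{906276}{600541}$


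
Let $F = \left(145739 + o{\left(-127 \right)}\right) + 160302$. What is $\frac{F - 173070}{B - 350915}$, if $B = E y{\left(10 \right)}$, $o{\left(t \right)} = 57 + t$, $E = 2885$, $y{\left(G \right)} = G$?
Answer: $- \frac{132901}{322065} \approx -0.41265$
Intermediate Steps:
$F = 305971$ ($F = \left(145739 + \left(57 - 127\right)\right) + 160302 = \left(145739 - 70\right) + 160302 = 145669 + 160302 = 305971$)
$B = 28850$ ($B = 2885 \cdot 10 = 28850$)
$\frac{F - 173070}{B - 350915} = \frac{305971 - 173070}{28850 - 350915} = \frac{132901}{-322065} = 132901 \left(- \frac{1}{322065}\right) = - \frac{132901}{322065}$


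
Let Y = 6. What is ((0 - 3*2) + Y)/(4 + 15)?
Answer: 0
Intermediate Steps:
((0 - 3*2) + Y)/(4 + 15) = ((0 - 3*2) + 6)/(4 + 15) = ((0 - 6) + 6)/19 = (-6 + 6)*(1/19) = 0*(1/19) = 0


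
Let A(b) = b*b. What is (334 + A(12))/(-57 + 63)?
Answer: 239/3 ≈ 79.667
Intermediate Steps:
A(b) = b**2
(334 + A(12))/(-57 + 63) = (334 + 12**2)/(-57 + 63) = (334 + 144)/6 = 478*(1/6) = 239/3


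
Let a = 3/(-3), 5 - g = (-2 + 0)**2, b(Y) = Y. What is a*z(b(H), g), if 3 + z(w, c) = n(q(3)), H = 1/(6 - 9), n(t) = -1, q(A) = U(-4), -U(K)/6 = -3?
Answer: 4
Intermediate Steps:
U(K) = 18 (U(K) = -6*(-3) = 18)
q(A) = 18
H = -1/3 (H = 1/(-3) = -1/3 ≈ -0.33333)
g = 1 (g = 5 - (-2 + 0)**2 = 5 - 1*(-2)**2 = 5 - 1*4 = 5 - 4 = 1)
z(w, c) = -4 (z(w, c) = -3 - 1 = -4)
a = -1 (a = 3*(-1/3) = -1)
a*z(b(H), g) = -1*(-4) = 4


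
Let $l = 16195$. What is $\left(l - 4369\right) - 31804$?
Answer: $-19978$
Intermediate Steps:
$\left(l - 4369\right) - 31804 = \left(16195 - 4369\right) - 31804 = 11826 - 31804 = -19978$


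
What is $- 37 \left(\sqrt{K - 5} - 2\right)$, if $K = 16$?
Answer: $74 - 37 \sqrt{11} \approx -48.715$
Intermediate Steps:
$- 37 \left(\sqrt{K - 5} - 2\right) = - 37 \left(\sqrt{16 - 5} - 2\right) = - 37 \left(\sqrt{11} - 2\right) = - 37 \left(-2 + \sqrt{11}\right) = 74 - 37 \sqrt{11}$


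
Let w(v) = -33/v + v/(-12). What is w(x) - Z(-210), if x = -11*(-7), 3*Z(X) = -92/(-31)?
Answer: -20401/2604 ≈ -7.8345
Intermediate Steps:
Z(X) = 92/93 (Z(X) = (-92/(-31))/3 = (-92*(-1/31))/3 = (⅓)*(92/31) = 92/93)
x = 77
w(v) = -33/v - v/12 (w(v) = -33/v + v*(-1/12) = -33/v - v/12)
w(x) - Z(-210) = (-33/77 - 1/12*77) - 1*92/93 = (-33*1/77 - 77/12) - 92/93 = (-3/7 - 77/12) - 92/93 = -575/84 - 92/93 = -20401/2604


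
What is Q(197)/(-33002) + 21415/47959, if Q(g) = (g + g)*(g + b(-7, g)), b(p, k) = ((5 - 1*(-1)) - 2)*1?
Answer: -1545663608/791371459 ≈ -1.9531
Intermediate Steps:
b(p, k) = 4 (b(p, k) = ((5 + 1) - 2)*1 = (6 - 2)*1 = 4*1 = 4)
Q(g) = 2*g*(4 + g) (Q(g) = (g + g)*(g + 4) = (2*g)*(4 + g) = 2*g*(4 + g))
Q(197)/(-33002) + 21415/47959 = (2*197*(4 + 197))/(-33002) + 21415/47959 = (2*197*201)*(-1/33002) + 21415*(1/47959) = 79194*(-1/33002) + 21415/47959 = -39597/16501 + 21415/47959 = -1545663608/791371459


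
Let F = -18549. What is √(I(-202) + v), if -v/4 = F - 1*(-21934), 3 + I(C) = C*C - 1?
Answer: 2*√6815 ≈ 165.11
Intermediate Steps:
I(C) = -4 + C² (I(C) = -3 + (C*C - 1) = -3 + (C² - 1) = -3 + (-1 + C²) = -4 + C²)
v = -13540 (v = -4*(-18549 - 1*(-21934)) = -4*(-18549 + 21934) = -4*3385 = -13540)
√(I(-202) + v) = √((-4 + (-202)²) - 13540) = √((-4 + 40804) - 13540) = √(40800 - 13540) = √27260 = 2*√6815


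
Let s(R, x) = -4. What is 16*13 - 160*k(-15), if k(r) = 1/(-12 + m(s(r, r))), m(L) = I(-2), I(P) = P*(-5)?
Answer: 288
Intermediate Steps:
I(P) = -5*P
m(L) = 10 (m(L) = -5*(-2) = 10)
k(r) = -1/2 (k(r) = 1/(-12 + 10) = 1/(-2) = -1/2)
16*13 - 160*k(-15) = 16*13 - 160*(-1/2) = 208 + 80 = 288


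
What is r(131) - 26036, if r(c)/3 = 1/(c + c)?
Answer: -6821429/262 ≈ -26036.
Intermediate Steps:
r(c) = 3/(2*c) (r(c) = 3/(c + c) = 3/((2*c)) = 3*(1/(2*c)) = 3/(2*c))
r(131) - 26036 = (3/2)/131 - 26036 = (3/2)*(1/131) - 26036 = 3/262 - 26036 = -6821429/262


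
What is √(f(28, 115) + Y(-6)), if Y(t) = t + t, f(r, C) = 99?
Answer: √87 ≈ 9.3274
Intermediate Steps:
Y(t) = 2*t
√(f(28, 115) + Y(-6)) = √(99 + 2*(-6)) = √(99 - 12) = √87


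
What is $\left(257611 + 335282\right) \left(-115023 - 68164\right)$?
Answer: $-108610289991$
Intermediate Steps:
$\left(257611 + 335282\right) \left(-115023 - 68164\right) = 592893 \left(-183187\right) = -108610289991$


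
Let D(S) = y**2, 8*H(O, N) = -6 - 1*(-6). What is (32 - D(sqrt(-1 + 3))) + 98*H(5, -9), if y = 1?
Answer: 31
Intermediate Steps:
H(O, N) = 0 (H(O, N) = (-6 - 1*(-6))/8 = (-6 + 6)/8 = (1/8)*0 = 0)
D(S) = 1 (D(S) = 1**2 = 1)
(32 - D(sqrt(-1 + 3))) + 98*H(5, -9) = (32 - 1*1) + 98*0 = (32 - 1) + 0 = 31 + 0 = 31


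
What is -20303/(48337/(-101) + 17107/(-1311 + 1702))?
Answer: 801785773/17171960 ≈ 46.692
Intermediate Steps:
-20303/(48337/(-101) + 17107/(-1311 + 1702)) = -20303/(48337*(-1/101) + 17107/391) = -20303/(-48337/101 + 17107*(1/391)) = -20303/(-48337/101 + 17107/391) = -20303/(-17171960/39491) = -20303*(-39491/17171960) = 801785773/17171960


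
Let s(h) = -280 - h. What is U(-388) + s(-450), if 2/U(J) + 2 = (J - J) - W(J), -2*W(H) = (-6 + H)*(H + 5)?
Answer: 12826332/75449 ≈ 170.00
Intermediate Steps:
W(H) = -(-6 + H)*(5 + H)/2 (W(H) = -(-6 + H)*(H + 5)/2 = -(-6 + H)*(5 + H)/2)
U(J) = 2/(-17 + J²/2 - J/2) (U(J) = 2/(-2 + ((J - J) - (15 + J/2 - J²/2))) = 2/(-2 + (0 + (-15 + J²/2 - J/2))) = 2/(-2 + (-15 + J²/2 - J/2)) = 2/(-17 + J²/2 - J/2))
U(-388) + s(-450) = 4/(-34 + (-388)² - 1*(-388)) + (-280 - 1*(-450)) = 4/(-34 + 150544 + 388) + (-280 + 450) = 4/150898 + 170 = 4*(1/150898) + 170 = 2/75449 + 170 = 12826332/75449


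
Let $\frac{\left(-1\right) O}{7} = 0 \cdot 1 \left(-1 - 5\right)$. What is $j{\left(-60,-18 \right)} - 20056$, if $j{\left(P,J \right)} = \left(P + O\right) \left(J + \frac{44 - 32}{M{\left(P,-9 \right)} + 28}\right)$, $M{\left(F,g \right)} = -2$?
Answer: $- \frac{247048}{13} \approx -19004.0$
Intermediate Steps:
$O = 0$ ($O = - 7 \cdot 0 \cdot 1 \left(-1 - 5\right) = - 7 \cdot 0 \cdot 1 \left(-6\right) = - 7 \cdot 0 \left(-6\right) = \left(-7\right) 0 = 0$)
$j{\left(P,J \right)} = P \left(\frac{6}{13} + J\right)$ ($j{\left(P,J \right)} = \left(P + 0\right) \left(J + \frac{44 - 32}{-2 + 28}\right) = P \left(J + \frac{12}{26}\right) = P \left(J + 12 \cdot \frac{1}{26}\right) = P \left(J + \frac{6}{13}\right) = P \left(\frac{6}{13} + J\right)$)
$j{\left(-60,-18 \right)} - 20056 = \frac{1}{13} \left(-60\right) \left(6 + 13 \left(-18\right)\right) - 20056 = \frac{1}{13} \left(-60\right) \left(6 - 234\right) - 20056 = \frac{1}{13} \left(-60\right) \left(-228\right) - 20056 = \frac{13680}{13} - 20056 = - \frac{247048}{13}$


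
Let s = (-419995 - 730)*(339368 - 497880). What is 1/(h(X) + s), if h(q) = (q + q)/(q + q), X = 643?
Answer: 1/66689961201 ≈ 1.4995e-11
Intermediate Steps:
s = 66689961200 (s = -420725*(-158512) = 66689961200)
h(q) = 1 (h(q) = (2*q)/((2*q)) = (2*q)*(1/(2*q)) = 1)
1/(h(X) + s) = 1/(1 + 66689961200) = 1/66689961201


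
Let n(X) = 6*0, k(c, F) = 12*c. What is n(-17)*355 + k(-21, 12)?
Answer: -252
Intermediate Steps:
n(X) = 0
n(-17)*355 + k(-21, 12) = 0*355 + 12*(-21) = 0 - 252 = -252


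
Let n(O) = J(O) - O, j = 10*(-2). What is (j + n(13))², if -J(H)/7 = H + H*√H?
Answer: 123029 + 22568*√13 ≈ 2.0440e+5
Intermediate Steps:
J(H) = -7*H - 7*H^(3/2) (J(H) = -7*(H + H*√H) = -7*(H + H^(3/2)) = -7*H - 7*H^(3/2))
j = -20
n(O) = -8*O - 7*O^(3/2) (n(O) = (-7*O - 7*O^(3/2)) - O = -8*O - 7*O^(3/2))
(j + n(13))² = (-20 + (-8*13 - 91*√13))² = (-20 + (-104 - 91*√13))² = (-124 - 91*√13)²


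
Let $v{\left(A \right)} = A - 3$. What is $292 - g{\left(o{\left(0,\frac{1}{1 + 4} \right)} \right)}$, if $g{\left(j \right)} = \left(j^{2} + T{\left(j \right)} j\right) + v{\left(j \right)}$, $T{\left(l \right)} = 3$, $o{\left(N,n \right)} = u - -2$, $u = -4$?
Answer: $299$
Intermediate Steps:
$v{\left(A \right)} = -3 + A$
$o{\left(N,n \right)} = -2$ ($o{\left(N,n \right)} = -4 - -2 = -4 + 2 = -2$)
$g{\left(j \right)} = -3 + j^{2} + 4 j$ ($g{\left(j \right)} = \left(j^{2} + 3 j\right) + \left(-3 + j\right) = -3 + j^{2} + 4 j$)
$292 - g{\left(o{\left(0,\frac{1}{1 + 4} \right)} \right)} = 292 - \left(-3 + \left(-2\right)^{2} + 4 \left(-2\right)\right) = 292 - \left(-3 + 4 - 8\right) = 292 - -7 = 292 + 7 = 299$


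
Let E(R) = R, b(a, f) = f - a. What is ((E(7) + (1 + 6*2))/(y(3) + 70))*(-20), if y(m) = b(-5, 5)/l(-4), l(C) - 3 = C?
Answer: -20/3 ≈ -6.6667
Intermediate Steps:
l(C) = 3 + C
y(m) = -10 (y(m) = (5 - 1*(-5))/(3 - 4) = (5 + 5)/(-1) = 10*(-1) = -10)
((E(7) + (1 + 6*2))/(y(3) + 70))*(-20) = ((7 + (1 + 6*2))/(-10 + 70))*(-20) = ((7 + (1 + 12))/60)*(-20) = ((7 + 13)*(1/60))*(-20) = (20*(1/60))*(-20) = (⅓)*(-20) = -20/3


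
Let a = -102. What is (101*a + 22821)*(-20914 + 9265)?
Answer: -145833831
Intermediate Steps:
(101*a + 22821)*(-20914 + 9265) = (101*(-102) + 22821)*(-20914 + 9265) = (-10302 + 22821)*(-11649) = 12519*(-11649) = -145833831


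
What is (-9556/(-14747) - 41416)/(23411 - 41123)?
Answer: 152688049/65299716 ≈ 2.3383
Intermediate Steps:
(-9556/(-14747) - 41416)/(23411 - 41123) = (-9556*(-1/14747) - 41416)/(-17712) = (9556/14747 - 41416)*(-1/17712) = -610752196/14747*(-1/17712) = 152688049/65299716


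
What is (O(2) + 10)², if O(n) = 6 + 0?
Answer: 256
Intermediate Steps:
O(n) = 6
(O(2) + 10)² = (6 + 10)² = 16² = 256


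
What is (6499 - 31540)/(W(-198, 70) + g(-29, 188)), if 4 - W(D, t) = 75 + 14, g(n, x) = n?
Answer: 8347/38 ≈ 219.66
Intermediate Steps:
W(D, t) = -85 (W(D, t) = 4 - (75 + 14) = 4 - 1*89 = 4 - 89 = -85)
(6499 - 31540)/(W(-198, 70) + g(-29, 188)) = (6499 - 31540)/(-85 - 29) = -25041/(-114) = -25041*(-1/114) = 8347/38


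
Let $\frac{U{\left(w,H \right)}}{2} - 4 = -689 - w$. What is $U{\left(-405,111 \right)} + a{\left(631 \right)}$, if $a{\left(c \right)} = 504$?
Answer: $-56$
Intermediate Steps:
$U{\left(w,H \right)} = -1370 - 2 w$ ($U{\left(w,H \right)} = 8 + 2 \left(-689 - w\right) = 8 - \left(1378 + 2 w\right) = -1370 - 2 w$)
$U{\left(-405,111 \right)} + a{\left(631 \right)} = \left(-1370 - -810\right) + 504 = \left(-1370 + 810\right) + 504 = -560 + 504 = -56$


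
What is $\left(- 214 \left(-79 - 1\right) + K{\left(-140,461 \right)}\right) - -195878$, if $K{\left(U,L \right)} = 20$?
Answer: $213018$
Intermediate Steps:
$\left(- 214 \left(-79 - 1\right) + K{\left(-140,461 \right)}\right) - -195878 = \left(- 214 \left(-79 - 1\right) + 20\right) - -195878 = \left(\left(-214\right) \left(-80\right) + 20\right) + 195878 = \left(17120 + 20\right) + 195878 = 17140 + 195878 = 213018$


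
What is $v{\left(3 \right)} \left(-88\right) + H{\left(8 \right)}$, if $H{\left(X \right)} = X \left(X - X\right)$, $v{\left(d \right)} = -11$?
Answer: $968$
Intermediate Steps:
$H{\left(X \right)} = 0$ ($H{\left(X \right)} = X 0 = 0$)
$v{\left(3 \right)} \left(-88\right) + H{\left(8 \right)} = \left(-11\right) \left(-88\right) + 0 = 968 + 0 = 968$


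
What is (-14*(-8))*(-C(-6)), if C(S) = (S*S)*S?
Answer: 24192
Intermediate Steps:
C(S) = S³ (C(S) = S²*S = S³)
(-14*(-8))*(-C(-6)) = (-14*(-8))*(-1*(-6)³) = 112*(-1*(-216)) = 112*216 = 24192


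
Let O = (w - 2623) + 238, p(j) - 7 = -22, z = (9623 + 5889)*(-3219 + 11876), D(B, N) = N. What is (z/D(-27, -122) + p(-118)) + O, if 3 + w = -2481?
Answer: -67441616/61 ≈ -1.1056e+6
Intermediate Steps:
w = -2484 (w = -3 - 2481 = -2484)
z = 134287384 (z = 15512*8657 = 134287384)
p(j) = -15 (p(j) = 7 - 22 = -15)
O = -4869 (O = (-2484 - 2623) + 238 = -5107 + 238 = -4869)
(z/D(-27, -122) + p(-118)) + O = (134287384/(-122) - 15) - 4869 = (134287384*(-1/122) - 15) - 4869 = (-67143692/61 - 15) - 4869 = -67144607/61 - 4869 = -67441616/61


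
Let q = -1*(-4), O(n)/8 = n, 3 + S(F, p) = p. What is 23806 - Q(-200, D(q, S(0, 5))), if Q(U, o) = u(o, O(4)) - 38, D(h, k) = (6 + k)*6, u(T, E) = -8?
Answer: 23852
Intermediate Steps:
S(F, p) = -3 + p
O(n) = 8*n
q = 4
D(h, k) = 36 + 6*k
Q(U, o) = -46 (Q(U, o) = -8 - 38 = -46)
23806 - Q(-200, D(q, S(0, 5))) = 23806 - 1*(-46) = 23806 + 46 = 23852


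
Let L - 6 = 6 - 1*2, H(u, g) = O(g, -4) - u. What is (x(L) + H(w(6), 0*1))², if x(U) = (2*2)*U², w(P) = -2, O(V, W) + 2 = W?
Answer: 156816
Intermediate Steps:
O(V, W) = -2 + W
H(u, g) = -6 - u (H(u, g) = (-2 - 4) - u = -6 - u)
L = 10 (L = 6 + (6 - 1*2) = 6 + (6 - 2) = 6 + 4 = 10)
x(U) = 4*U²
(x(L) + H(w(6), 0*1))² = (4*10² + (-6 - 1*(-2)))² = (4*100 + (-6 + 2))² = (400 - 4)² = 396² = 156816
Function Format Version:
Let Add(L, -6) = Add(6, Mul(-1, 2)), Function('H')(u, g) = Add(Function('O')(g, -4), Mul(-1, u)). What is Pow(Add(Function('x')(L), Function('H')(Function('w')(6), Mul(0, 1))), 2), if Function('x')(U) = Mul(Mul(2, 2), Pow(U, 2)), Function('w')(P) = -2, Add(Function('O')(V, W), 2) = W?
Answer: 156816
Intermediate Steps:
Function('O')(V, W) = Add(-2, W)
Function('H')(u, g) = Add(-6, Mul(-1, u)) (Function('H')(u, g) = Add(Add(-2, -4), Mul(-1, u)) = Add(-6, Mul(-1, u)))
L = 10 (L = Add(6, Add(6, Mul(-1, 2))) = Add(6, Add(6, -2)) = Add(6, 4) = 10)
Function('x')(U) = Mul(4, Pow(U, 2))
Pow(Add(Function('x')(L), Function('H')(Function('w')(6), Mul(0, 1))), 2) = Pow(Add(Mul(4, Pow(10, 2)), Add(-6, Mul(-1, -2))), 2) = Pow(Add(Mul(4, 100), Add(-6, 2)), 2) = Pow(Add(400, -4), 2) = Pow(396, 2) = 156816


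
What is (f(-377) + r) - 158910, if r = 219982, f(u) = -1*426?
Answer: 60646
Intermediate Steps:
f(u) = -426
(f(-377) + r) - 158910 = (-426 + 219982) - 158910 = 219556 - 158910 = 60646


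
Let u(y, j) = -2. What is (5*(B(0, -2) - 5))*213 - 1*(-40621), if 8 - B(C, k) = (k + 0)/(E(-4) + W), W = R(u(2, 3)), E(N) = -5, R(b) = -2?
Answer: 304582/7 ≈ 43512.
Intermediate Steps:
W = -2
B(C, k) = 8 + k/7 (B(C, k) = 8 - (k + 0)/(-5 - 2) = 8 - k/(-7) = 8 - k*(-1)/7 = 8 - (-1)*k/7 = 8 + k/7)
(5*(B(0, -2) - 5))*213 - 1*(-40621) = (5*((8 + (⅐)*(-2)) - 5))*213 - 1*(-40621) = (5*((8 - 2/7) - 5))*213 + 40621 = (5*(54/7 - 5))*213 + 40621 = (5*(19/7))*213 + 40621 = (95/7)*213 + 40621 = 20235/7 + 40621 = 304582/7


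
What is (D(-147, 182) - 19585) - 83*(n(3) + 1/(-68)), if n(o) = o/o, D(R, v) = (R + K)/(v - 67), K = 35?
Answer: -153801831/7820 ≈ -19668.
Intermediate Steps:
D(R, v) = (35 + R)/(-67 + v) (D(R, v) = (R + 35)/(v - 67) = (35 + R)/(-67 + v))
n(o) = 1
(D(-147, 182) - 19585) - 83*(n(3) + 1/(-68)) = ((35 - 147)/(-67 + 182) - 19585) - 83*(1 + 1/(-68)) = (-112/115 - 19585) - 83*(1 - 1/68) = ((1/115)*(-112) - 19585) - 83*67/68 = (-112/115 - 19585) - 5561/68 = -2252387/115 - 5561/68 = -153801831/7820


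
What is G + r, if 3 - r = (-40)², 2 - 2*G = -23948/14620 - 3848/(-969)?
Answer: -665491381/416670 ≈ -1597.2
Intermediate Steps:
G = -69391/416670 (G = 1 - (-23948/14620 - 3848/(-969))/2 = 1 - (-23948*1/14620 - 3848*(-1/969))/2 = 1 - (-5987/3655 + 3848/969)/2 = 1 - ½*486061/208335 = 1 - 486061/416670 = -69391/416670 ≈ -0.16654)
r = -1597 (r = 3 - 1*(-40)² = 3 - 1*1600 = 3 - 1600 = -1597)
G + r = -69391/416670 - 1597 = -665491381/416670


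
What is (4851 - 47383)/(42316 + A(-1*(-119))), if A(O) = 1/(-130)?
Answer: -5529160/5501079 ≈ -1.0051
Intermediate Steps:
A(O) = -1/130
(4851 - 47383)/(42316 + A(-1*(-119))) = (4851 - 47383)/(42316 - 1/130) = -42532/5501079/130 = -42532*130/5501079 = -5529160/5501079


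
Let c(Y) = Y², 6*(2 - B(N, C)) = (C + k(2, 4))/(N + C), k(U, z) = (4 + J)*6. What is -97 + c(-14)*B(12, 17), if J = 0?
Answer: 21647/87 ≈ 248.82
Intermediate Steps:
k(U, z) = 24 (k(U, z) = (4 + 0)*6 = 4*6 = 24)
B(N, C) = 2 - (24 + C)/(6*(C + N)) (B(N, C) = 2 - (C + 24)/(6*(N + C)) = 2 - (24 + C)/(6*(C + N)))
-97 + c(-14)*B(12, 17) = -97 + (-14)²*((-4 + 2*12 + (11/6)*17)/(17 + 12)) = -97 + 196*((-4 + 24 + 187/6)/29) = -97 + 196*((1/29)*(307/6)) = -97 + 196*(307/174) = -97 + 30086/87 = 21647/87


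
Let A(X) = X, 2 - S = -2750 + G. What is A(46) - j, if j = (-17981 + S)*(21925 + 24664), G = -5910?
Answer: 434162937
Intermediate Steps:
S = 8662 (S = 2 - (-2750 - 5910) = 2 - 1*(-8660) = 2 + 8660 = 8662)
j = -434162891 (j = (-17981 + 8662)*(21925 + 24664) = -9319*46589 = -434162891)
A(46) - j = 46 - 1*(-434162891) = 46 + 434162891 = 434162937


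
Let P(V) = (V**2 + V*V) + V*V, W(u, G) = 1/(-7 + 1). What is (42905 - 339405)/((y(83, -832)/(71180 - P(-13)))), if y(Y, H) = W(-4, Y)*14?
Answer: 62863633500/7 ≈ 8.9805e+9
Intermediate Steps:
W(u, G) = -1/6 (W(u, G) = 1/(-6) = -1/6)
P(V) = 3*V**2 (P(V) = (V**2 + V**2) + V**2 = 2*V**2 + V**2 = 3*V**2)
y(Y, H) = -7/3 (y(Y, H) = -1/6*14 = -7/3)
(42905 - 339405)/((y(83, -832)/(71180 - P(-13)))) = (42905 - 339405)/((-7/(3*(71180 - 3*(-13)**2)))) = -296500/((-7/(3*(71180 - 3*169)))) = -296500/((-7/(3*(71180 - 1*507)))) = -296500/((-7/(3*(71180 - 507)))) = -296500/((-7/3/70673)) = -296500/((-7/3*1/70673)) = -296500/(-7/212019) = -296500*(-212019/7) = 62863633500/7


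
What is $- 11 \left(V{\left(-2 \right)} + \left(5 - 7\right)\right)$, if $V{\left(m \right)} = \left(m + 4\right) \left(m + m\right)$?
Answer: $110$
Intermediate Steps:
$V{\left(m \right)} = 2 m \left(4 + m\right)$ ($V{\left(m \right)} = \left(4 + m\right) 2 m = 2 m \left(4 + m\right)$)
$- 11 \left(V{\left(-2 \right)} + \left(5 - 7\right)\right) = - 11 \left(2 \left(-2\right) \left(4 - 2\right) + \left(5 - 7\right)\right) = - 11 \left(2 \left(-2\right) 2 - 2\right) = - 11 \left(-8 - 2\right) = \left(-11\right) \left(-10\right) = 110$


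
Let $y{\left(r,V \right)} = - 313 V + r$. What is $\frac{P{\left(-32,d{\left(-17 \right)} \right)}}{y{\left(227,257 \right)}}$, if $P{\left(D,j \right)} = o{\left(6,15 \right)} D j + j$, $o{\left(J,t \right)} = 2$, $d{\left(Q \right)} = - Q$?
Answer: $\frac{357}{26738} \approx 0.013352$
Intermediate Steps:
$P{\left(D,j \right)} = j + 2 D j$ ($P{\left(D,j \right)} = 2 D j + j = j + 2 D j$)
$y{\left(r,V \right)} = r - 313 V$
$\frac{P{\left(-32,d{\left(-17 \right)} \right)}}{y{\left(227,257 \right)}} = \frac{\left(-1\right) \left(-17\right) \left(1 + 2 \left(-32\right)\right)}{227 - 80441} = \frac{17 \left(1 - 64\right)}{227 - 80441} = \frac{17 \left(-63\right)}{-80214} = \left(-1071\right) \left(- \frac{1}{80214}\right) = \frac{357}{26738}$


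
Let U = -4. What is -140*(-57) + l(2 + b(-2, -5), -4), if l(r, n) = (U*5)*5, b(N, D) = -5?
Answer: 7880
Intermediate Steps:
l(r, n) = -100 (l(r, n) = -4*5*5 = -20*5 = -100)
-140*(-57) + l(2 + b(-2, -5), -4) = -140*(-57) - 100 = 7980 - 100 = 7880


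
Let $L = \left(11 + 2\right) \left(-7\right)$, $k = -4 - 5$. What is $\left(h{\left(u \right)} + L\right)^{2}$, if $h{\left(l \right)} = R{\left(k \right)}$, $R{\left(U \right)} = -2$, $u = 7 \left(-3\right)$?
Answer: $8649$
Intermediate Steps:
$k = -9$ ($k = -4 - 5 = -9$)
$u = -21$
$h{\left(l \right)} = -2$
$L = -91$ ($L = 13 \left(-7\right) = -91$)
$\left(h{\left(u \right)} + L\right)^{2} = \left(-2 - 91\right)^{2} = \left(-93\right)^{2} = 8649$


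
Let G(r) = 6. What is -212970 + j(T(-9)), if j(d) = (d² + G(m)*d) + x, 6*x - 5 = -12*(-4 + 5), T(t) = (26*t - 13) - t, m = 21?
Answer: -946531/6 ≈ -1.5776e+5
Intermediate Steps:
T(t) = -13 + 25*t (T(t) = (-13 + 26*t) - t = -13 + 25*t)
x = -7/6 (x = ⅚ + (-12*(-4 + 5))/6 = ⅚ + (-12*1)/6 = ⅚ + (⅙)*(-12) = ⅚ - 2 = -7/6 ≈ -1.1667)
j(d) = -7/6 + d² + 6*d (j(d) = (d² + 6*d) - 7/6 = -7/6 + d² + 6*d)
-212970 + j(T(-9)) = -212970 + (-7/6 + (-13 + 25*(-9))² + 6*(-13 + 25*(-9))) = -212970 + (-7/6 + (-13 - 225)² + 6*(-13 - 225)) = -212970 + (-7/6 + (-238)² + 6*(-238)) = -212970 + (-7/6 + 56644 - 1428) = -212970 + 331289/6 = -946531/6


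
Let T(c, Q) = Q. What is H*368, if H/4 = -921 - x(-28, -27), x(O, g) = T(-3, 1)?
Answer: -1357184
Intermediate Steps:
x(O, g) = 1
H = -3688 (H = 4*(-921 - 1*1) = 4*(-921 - 1) = 4*(-922) = -3688)
H*368 = -3688*368 = -1357184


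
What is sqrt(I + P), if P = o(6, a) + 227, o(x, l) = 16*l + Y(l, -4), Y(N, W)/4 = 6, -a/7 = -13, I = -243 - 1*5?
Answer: sqrt(1459) ≈ 38.197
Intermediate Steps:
I = -248 (I = -243 - 5 = -248)
a = 91 (a = -7*(-13) = 91)
Y(N, W) = 24 (Y(N, W) = 4*6 = 24)
o(x, l) = 24 + 16*l (o(x, l) = 16*l + 24 = 24 + 16*l)
P = 1707 (P = (24 + 16*91) + 227 = (24 + 1456) + 227 = 1480 + 227 = 1707)
sqrt(I + P) = sqrt(-248 + 1707) = sqrt(1459)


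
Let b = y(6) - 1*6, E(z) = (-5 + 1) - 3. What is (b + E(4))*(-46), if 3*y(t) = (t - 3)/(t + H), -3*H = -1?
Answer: 11224/19 ≈ 590.74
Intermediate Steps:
H = ⅓ (H = -⅓*(-1) = ⅓ ≈ 0.33333)
y(t) = (-3 + t)/(3*(⅓ + t)) (y(t) = ((t - 3)/(t + ⅓))/3 = ((-3 + t)/(⅓ + t))/3 = (-3 + t)/(3*(⅓ + t)))
E(z) = -7 (E(z) = -4 - 3 = -7)
b = -111/19 (b = (-3 + 6)/(1 + 3*6) - 1*6 = 3/(1 + 18) - 6 = 3/19 - 6 = -111/19 ≈ -5.8421)
(b + E(4))*(-46) = (-111/19 - 7)*(-46) = -244/19*(-46) = 11224/19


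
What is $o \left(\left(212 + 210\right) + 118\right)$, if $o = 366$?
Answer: $197640$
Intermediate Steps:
$o \left(\left(212 + 210\right) + 118\right) = 366 \left(\left(212 + 210\right) + 118\right) = 366 \left(422 + 118\right) = 366 \cdot 540 = 197640$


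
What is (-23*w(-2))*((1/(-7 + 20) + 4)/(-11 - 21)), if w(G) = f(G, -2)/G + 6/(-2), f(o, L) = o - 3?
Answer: -1219/832 ≈ -1.4651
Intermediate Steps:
f(o, L) = -3 + o
w(G) = -3 + (-3 + G)/G (w(G) = (-3 + G)/G + 6/(-2) = (-3 + G)/G + 6*(-1/2) = (-3 + G)/G - 3 = -3 + (-3 + G)/G)
(-23*w(-2))*((1/(-7 + 20) + 4)/(-11 - 21)) = (-23*(-2 - 3/(-2)))*((1/(-7 + 20) + 4)/(-11 - 21)) = (-23*(-2 - 3*(-1/2)))*((1/13 + 4)/(-32)) = (-23*(-2 + 3/2))*((1/13 + 4)*(-1/32)) = (-23*(-1/2))*((53/13)*(-1/32)) = (23/2)*(-53/416) = -1219/832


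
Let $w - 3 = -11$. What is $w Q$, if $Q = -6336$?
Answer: $50688$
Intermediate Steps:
$w = -8$ ($w = 3 - 11 = -8$)
$w Q = \left(-8\right) \left(-6336\right) = 50688$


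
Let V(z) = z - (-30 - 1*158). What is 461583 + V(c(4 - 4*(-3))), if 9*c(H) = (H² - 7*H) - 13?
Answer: 4156070/9 ≈ 4.6179e+5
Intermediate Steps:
c(H) = -13/9 - 7*H/9 + H²/9 (c(H) = ((H² - 7*H) - 13)/9 = (-13 + H² - 7*H)/9 = -13/9 - 7*H/9 + H²/9)
V(z) = 188 + z (V(z) = z - (-30 - 158) = z - 1*(-188) = z + 188 = 188 + z)
461583 + V(c(4 - 4*(-3))) = 461583 + (188 + (-13/9 - 7*(4 - 4*(-3))/9 + (4 - 4*(-3))²/9)) = 461583 + (188 + (-13/9 - 7*(4 + 12)/9 + (4 + 12)²/9)) = 461583 + (188 + (-13/9 - 7/9*16 + (⅑)*16²)) = 461583 + (188 + (-13/9 - 112/9 + (⅑)*256)) = 461583 + (188 + (-13/9 - 112/9 + 256/9)) = 461583 + (188 + 131/9) = 461583 + 1823/9 = 4156070/9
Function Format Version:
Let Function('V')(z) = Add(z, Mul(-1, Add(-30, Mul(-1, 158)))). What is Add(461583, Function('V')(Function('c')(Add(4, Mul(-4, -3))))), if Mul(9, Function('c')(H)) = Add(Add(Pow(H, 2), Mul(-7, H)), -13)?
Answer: Rational(4156070, 9) ≈ 4.6179e+5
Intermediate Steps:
Function('c')(H) = Add(Rational(-13, 9), Mul(Rational(-7, 9), H), Mul(Rational(1, 9), Pow(H, 2))) (Function('c')(H) = Mul(Rational(1, 9), Add(Add(Pow(H, 2), Mul(-7, H)), -13)) = Mul(Rational(1, 9), Add(-13, Pow(H, 2), Mul(-7, H))) = Add(Rational(-13, 9), Mul(Rational(-7, 9), H), Mul(Rational(1, 9), Pow(H, 2))))
Function('V')(z) = Add(188, z) (Function('V')(z) = Add(z, Mul(-1, Add(-30, -158))) = Add(z, Mul(-1, -188)) = Add(z, 188) = Add(188, z))
Add(461583, Function('V')(Function('c')(Add(4, Mul(-4, -3))))) = Add(461583, Add(188, Add(Rational(-13, 9), Mul(Rational(-7, 9), Add(4, Mul(-4, -3))), Mul(Rational(1, 9), Pow(Add(4, Mul(-4, -3)), 2))))) = Add(461583, Add(188, Add(Rational(-13, 9), Mul(Rational(-7, 9), Add(4, 12)), Mul(Rational(1, 9), Pow(Add(4, 12), 2))))) = Add(461583, Add(188, Add(Rational(-13, 9), Mul(Rational(-7, 9), 16), Mul(Rational(1, 9), Pow(16, 2))))) = Add(461583, Add(188, Add(Rational(-13, 9), Rational(-112, 9), Mul(Rational(1, 9), 256)))) = Add(461583, Add(188, Add(Rational(-13, 9), Rational(-112, 9), Rational(256, 9)))) = Add(461583, Add(188, Rational(131, 9))) = Add(461583, Rational(1823, 9)) = Rational(4156070, 9)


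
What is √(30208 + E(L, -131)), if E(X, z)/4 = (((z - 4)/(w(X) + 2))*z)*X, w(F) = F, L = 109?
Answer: 2*√34113223/37 ≈ 315.71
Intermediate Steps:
E(X, z) = 4*X*z*(-4 + z)/(2 + X) (E(X, z) = 4*((((z - 4)/(X + 2))*z)*X) = 4*((((-4 + z)/(2 + X))*z)*X) = 4*((z*(-4 + z)/(2 + X))*X) = 4*(X*z*(-4 + z)/(2 + X)) = 4*X*z*(-4 + z)/(2 + X))
√(30208 + E(L, -131)) = √(30208 + 4*109*(-131)*(-4 - 131)/(2 + 109)) = √(30208 + 4*109*(-131)*(-135)/111) = √(30208 + 4*109*(-131)*(1/111)*(-135)) = √(30208 + 2570220/37) = √(3687916/37) = 2*√34113223/37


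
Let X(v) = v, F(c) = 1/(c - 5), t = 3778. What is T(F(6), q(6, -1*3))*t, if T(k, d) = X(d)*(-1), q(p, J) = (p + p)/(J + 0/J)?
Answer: 15112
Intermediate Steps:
F(c) = 1/(-5 + c)
q(p, J) = 2*p/J (q(p, J) = (2*p)/(J + 0) = (2*p)/J = 2*p/J)
T(k, d) = -d (T(k, d) = d*(-1) = -d)
T(F(6), q(6, -1*3))*t = -2*6/((-1*3))*3778 = -2*6/(-3)*3778 = -2*6*(-1)/3*3778 = -1*(-4)*3778 = 4*3778 = 15112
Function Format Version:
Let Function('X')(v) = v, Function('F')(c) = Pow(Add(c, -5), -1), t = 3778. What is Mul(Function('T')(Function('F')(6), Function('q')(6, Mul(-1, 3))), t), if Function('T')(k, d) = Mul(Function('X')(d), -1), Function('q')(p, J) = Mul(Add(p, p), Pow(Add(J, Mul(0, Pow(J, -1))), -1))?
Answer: 15112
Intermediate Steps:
Function('F')(c) = Pow(Add(-5, c), -1)
Function('q')(p, J) = Mul(2, p, Pow(J, -1)) (Function('q')(p, J) = Mul(Mul(2, p), Pow(Add(J, 0), -1)) = Mul(Mul(2, p), Pow(J, -1)) = Mul(2, p, Pow(J, -1)))
Function('T')(k, d) = Mul(-1, d) (Function('T')(k, d) = Mul(d, -1) = Mul(-1, d))
Mul(Function('T')(Function('F')(6), Function('q')(6, Mul(-1, 3))), t) = Mul(Mul(-1, Mul(2, 6, Pow(Mul(-1, 3), -1))), 3778) = Mul(Mul(-1, Mul(2, 6, Pow(-3, -1))), 3778) = Mul(Mul(-1, Mul(2, 6, Rational(-1, 3))), 3778) = Mul(Mul(-1, -4), 3778) = Mul(4, 3778) = 15112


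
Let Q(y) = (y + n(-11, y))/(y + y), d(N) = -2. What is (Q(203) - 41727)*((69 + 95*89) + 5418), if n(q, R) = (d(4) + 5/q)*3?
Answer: -1299050241730/2233 ≈ -5.8175e+8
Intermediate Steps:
n(q, R) = -6 + 15/q (n(q, R) = (-2 + 5/q)*3 = -6 + 15/q)
Q(y) = (-81/11 + y)/(2*y) (Q(y) = (y + (-6 + 15/(-11)))/(y + y) = (y + (-6 + 15*(-1/11)))/((2*y)) = (y + (-6 - 15/11))*(1/(2*y)) = (y - 81/11)*(1/(2*y)) = (-81/11 + y)*(1/(2*y)) = (-81/11 + y)/(2*y))
(Q(203) - 41727)*((69 + 95*89) + 5418) = ((1/22)*(-81 + 11*203)/203 - 41727)*((69 + 95*89) + 5418) = ((1/22)*(1/203)*(-81 + 2233) - 41727)*((69 + 8455) + 5418) = ((1/22)*(1/203)*2152 - 41727)*(8524 + 5418) = (1076/2233 - 41727)*13942 = -93175315/2233*13942 = -1299050241730/2233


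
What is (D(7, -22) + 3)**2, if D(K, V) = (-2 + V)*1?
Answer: 441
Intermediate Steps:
D(K, V) = -2 + V
(D(7, -22) + 3)**2 = ((-2 - 22) + 3)**2 = (-24 + 3)**2 = (-21)**2 = 441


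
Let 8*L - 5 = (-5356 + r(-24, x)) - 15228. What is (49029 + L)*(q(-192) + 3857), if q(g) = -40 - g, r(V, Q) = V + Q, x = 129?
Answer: 745188911/4 ≈ 1.8630e+8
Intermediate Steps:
r(V, Q) = Q + V
L = -10237/4 (L = 5/8 + ((-5356 + (129 - 24)) - 15228)/8 = 5/8 + ((-5356 + 105) - 15228)/8 = 5/8 + (-5251 - 15228)/8 = 5/8 + (⅛)*(-20479) = 5/8 - 20479/8 = -10237/4 ≈ -2559.3)
(49029 + L)*(q(-192) + 3857) = (49029 - 10237/4)*((-40 - 1*(-192)) + 3857) = 185879*((-40 + 192) + 3857)/4 = 185879*(152 + 3857)/4 = (185879/4)*4009 = 745188911/4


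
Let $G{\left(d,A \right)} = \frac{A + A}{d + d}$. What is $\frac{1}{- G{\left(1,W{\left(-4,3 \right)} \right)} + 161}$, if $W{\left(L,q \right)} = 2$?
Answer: $\frac{1}{159} \approx 0.0062893$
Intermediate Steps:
$G{\left(d,A \right)} = \frac{A}{d}$ ($G{\left(d,A \right)} = \frac{2 A}{2 d} = 2 A \frac{1}{2 d} = \frac{A}{d}$)
$\frac{1}{- G{\left(1,W{\left(-4,3 \right)} \right)} + 161} = \frac{1}{- \frac{2}{1} + 161} = \frac{1}{- 2 \cdot 1 + 161} = \frac{1}{\left(-1\right) 2 + 161} = \frac{1}{-2 + 161} = \frac{1}{159}$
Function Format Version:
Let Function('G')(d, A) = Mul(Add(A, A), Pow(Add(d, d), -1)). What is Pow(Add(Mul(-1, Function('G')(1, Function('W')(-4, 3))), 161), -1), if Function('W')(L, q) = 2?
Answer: Rational(1, 159) ≈ 0.0062893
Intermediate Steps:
Function('G')(d, A) = Mul(A, Pow(d, -1)) (Function('G')(d, A) = Mul(Mul(2, A), Pow(Mul(2, d), -1)) = Mul(Mul(2, A), Mul(Rational(1, 2), Pow(d, -1))) = Mul(A, Pow(d, -1)))
Pow(Add(Mul(-1, Function('G')(1, Function('W')(-4, 3))), 161), -1) = Pow(Add(Mul(-1, Mul(2, Pow(1, -1))), 161), -1) = Pow(Add(Mul(-1, Mul(2, 1)), 161), -1) = Pow(Add(Mul(-1, 2), 161), -1) = Pow(Add(-2, 161), -1) = Pow(159, -1) = Rational(1, 159)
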